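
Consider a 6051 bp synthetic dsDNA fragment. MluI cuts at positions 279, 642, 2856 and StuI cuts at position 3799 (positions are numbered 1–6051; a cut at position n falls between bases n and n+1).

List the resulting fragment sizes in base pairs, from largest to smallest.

2252, 2214, 943, 363, 279 bp

Combined cut positions (sorted): 279, 642, 2856, 3799.
Linear molecule, 4 cuts → 5 fragments:
  279 − 0 = 279 bp
  642 − 279 = 363 bp
  2856 − 642 = 2214 bp
  3799 − 2856 = 943 bp
  6051 − 3799 = 2252 bp
Sorted largest to smallest: 2252, 2214, 943, 363, 279 bp.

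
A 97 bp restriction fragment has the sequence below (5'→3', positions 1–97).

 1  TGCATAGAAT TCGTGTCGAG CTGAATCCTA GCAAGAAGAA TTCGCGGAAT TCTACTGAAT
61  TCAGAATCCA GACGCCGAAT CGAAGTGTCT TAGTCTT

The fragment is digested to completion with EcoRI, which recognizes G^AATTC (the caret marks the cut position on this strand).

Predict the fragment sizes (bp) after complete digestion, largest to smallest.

40, 31, 10, 9, 7 bp

EcoRI sites (GAATTC) start at positions 7, 38, 47, 57.
EcoRI cuts after the first base of each site, so after positions 7, 38, 47, 57.
Linear molecule, 4 cuts → 5 fragments:
  1–7 → 7 bp
  8–38 → 31 bp
  39–47 → 9 bp
  48–57 → 10 bp
  58–97 → 40 bp
Sorted largest to smallest: 40, 31, 10, 9, 7 bp.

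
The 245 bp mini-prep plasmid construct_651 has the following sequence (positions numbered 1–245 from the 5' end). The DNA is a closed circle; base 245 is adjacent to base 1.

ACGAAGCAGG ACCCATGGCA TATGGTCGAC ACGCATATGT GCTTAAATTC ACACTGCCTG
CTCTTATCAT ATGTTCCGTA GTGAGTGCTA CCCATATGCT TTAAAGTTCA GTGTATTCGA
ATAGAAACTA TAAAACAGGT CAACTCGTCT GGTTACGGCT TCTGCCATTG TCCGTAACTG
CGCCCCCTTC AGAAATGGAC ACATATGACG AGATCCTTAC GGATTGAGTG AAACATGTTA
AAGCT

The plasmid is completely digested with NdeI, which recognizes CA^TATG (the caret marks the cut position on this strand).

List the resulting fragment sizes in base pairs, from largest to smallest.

109, 62, 34, 25, 15 bp

NdeI sites (CATATG) start at positions 19, 34, 68, 93, 202.
NdeI cuts after base 2 of each site, so after positions 20, 35, 69, 94, 203.
Circular molecule, 5 cuts → 5 fragments:
  21–35 → 15 bp
  36–69 → 34 bp
  70–94 → 25 bp
  95–203 → 109 bp
  204–245 then 1–20 → 42 + 20 = 62 bp
Sorted largest to smallest: 109, 62, 34, 25, 15 bp.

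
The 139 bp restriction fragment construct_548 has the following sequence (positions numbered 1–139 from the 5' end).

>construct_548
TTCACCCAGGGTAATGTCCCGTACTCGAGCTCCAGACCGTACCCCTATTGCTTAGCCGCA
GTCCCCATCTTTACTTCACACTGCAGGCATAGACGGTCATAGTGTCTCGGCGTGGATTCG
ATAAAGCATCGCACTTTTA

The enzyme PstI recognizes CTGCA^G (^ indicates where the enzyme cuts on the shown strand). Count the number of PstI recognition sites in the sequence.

1

CTGCAG occurs starting at position 81.
PstI cuts at 1 site.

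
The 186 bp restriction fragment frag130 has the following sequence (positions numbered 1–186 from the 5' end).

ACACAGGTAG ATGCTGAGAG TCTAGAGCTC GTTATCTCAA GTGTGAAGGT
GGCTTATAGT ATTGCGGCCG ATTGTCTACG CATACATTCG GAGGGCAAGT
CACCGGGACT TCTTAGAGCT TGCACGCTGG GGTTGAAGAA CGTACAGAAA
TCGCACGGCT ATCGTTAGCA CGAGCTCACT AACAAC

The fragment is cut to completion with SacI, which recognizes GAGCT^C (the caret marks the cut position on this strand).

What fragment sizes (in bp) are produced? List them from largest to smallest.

SacI sites (GAGCTC) start at positions 25, 172.
SacI cuts after base 5 of each site (before the last base), so after positions 29, 176.
Linear molecule, 2 cuts → 3 fragments:
  1–29 → 29 bp
  30–176 → 147 bp
  177–186 → 10 bp
Sorted largest to smallest: 147, 29, 10 bp.

147, 29, 10 bp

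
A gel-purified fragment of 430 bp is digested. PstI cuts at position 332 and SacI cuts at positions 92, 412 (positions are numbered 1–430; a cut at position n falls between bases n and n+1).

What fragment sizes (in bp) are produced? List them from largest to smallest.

240, 92, 80, 18 bp

Combined cut positions (sorted): 92, 332, 412.
Linear molecule, 3 cuts → 4 fragments:
  92 − 0 = 92 bp
  332 − 92 = 240 bp
  412 − 332 = 80 bp
  430 − 412 = 18 bp
Sorted largest to smallest: 240, 92, 80, 18 bp.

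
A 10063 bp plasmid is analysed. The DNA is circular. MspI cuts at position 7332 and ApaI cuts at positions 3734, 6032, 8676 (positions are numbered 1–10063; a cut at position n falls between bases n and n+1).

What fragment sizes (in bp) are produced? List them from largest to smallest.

Combined cut positions (sorted): 3734, 6032, 7332, 8676.
Circular molecule, 4 cuts → 4 fragments:
  6032 − 3734 = 2298 bp
  7332 − 6032 = 1300 bp
  8676 − 7332 = 1344 bp
  wrap: 10063 − 8676 + 3734 = 5121 bp
Sorted largest to smallest: 5121, 2298, 1344, 1300 bp.

5121, 2298, 1344, 1300 bp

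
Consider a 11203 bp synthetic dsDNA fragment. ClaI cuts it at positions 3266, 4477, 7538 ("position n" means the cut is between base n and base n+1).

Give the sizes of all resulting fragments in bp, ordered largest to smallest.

Linear molecule, 3 cuts → 4 fragments:
  3266 − 0 = 3266 bp
  4477 − 3266 = 1211 bp
  7538 − 4477 = 3061 bp
  11203 − 7538 = 3665 bp
Sorted largest to smallest: 3665, 3266, 3061, 1211 bp.

3665, 3266, 3061, 1211 bp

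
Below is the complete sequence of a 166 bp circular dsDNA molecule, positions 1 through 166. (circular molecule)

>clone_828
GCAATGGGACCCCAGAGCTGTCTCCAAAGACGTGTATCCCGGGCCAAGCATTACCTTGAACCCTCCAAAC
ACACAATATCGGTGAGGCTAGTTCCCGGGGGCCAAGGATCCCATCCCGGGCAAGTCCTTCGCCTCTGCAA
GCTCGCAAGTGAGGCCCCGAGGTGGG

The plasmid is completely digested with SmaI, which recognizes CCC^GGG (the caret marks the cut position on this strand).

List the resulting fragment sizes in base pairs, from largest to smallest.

SmaI sites (CCCGGG) start at positions 38, 94, 115.
SmaI cuts after base 3 of each site, so after positions 40, 96, 117.
Circular molecule, 3 cuts → 3 fragments:
  41–96 → 56 bp
  97–117 → 21 bp
  118–166 then 1–40 → 49 + 40 = 89 bp
Sorted largest to smallest: 89, 56, 21 bp.

89, 56, 21 bp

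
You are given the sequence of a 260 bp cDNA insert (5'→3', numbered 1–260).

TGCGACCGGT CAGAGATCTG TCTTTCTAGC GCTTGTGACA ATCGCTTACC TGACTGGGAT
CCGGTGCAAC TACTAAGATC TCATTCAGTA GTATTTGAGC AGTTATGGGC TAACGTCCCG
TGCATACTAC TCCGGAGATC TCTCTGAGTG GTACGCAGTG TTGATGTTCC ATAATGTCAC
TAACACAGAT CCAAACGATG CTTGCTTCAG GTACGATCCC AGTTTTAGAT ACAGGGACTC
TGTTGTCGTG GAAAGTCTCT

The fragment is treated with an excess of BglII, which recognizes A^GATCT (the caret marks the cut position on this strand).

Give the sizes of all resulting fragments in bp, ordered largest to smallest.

124, 62, 60, 14 bp

BglII sites (AGATCT) start at positions 14, 76, 136.
BglII cuts after the first base of each site, so after positions 14, 76, 136.
Linear molecule, 3 cuts → 4 fragments:
  1–14 → 14 bp
  15–76 → 62 bp
  77–136 → 60 bp
  137–260 → 124 bp
Sorted largest to smallest: 124, 62, 60, 14 bp.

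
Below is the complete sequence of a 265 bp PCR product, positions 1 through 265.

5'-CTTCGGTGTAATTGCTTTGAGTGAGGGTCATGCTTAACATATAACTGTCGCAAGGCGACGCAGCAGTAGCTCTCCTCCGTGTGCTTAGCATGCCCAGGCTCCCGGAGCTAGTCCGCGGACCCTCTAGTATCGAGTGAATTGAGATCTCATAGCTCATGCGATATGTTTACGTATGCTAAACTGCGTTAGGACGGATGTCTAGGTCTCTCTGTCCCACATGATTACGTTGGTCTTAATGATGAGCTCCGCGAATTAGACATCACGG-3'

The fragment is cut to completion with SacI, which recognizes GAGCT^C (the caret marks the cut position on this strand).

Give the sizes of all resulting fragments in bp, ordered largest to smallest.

245, 20 bp

The SacI site (GAGCTC) starts at position 241.
SacI cuts after base 5 of each site (before the last base), so after position 245.
Linear molecule, 1 cut → 2 fragments:
  1–245 → 245 bp
  246–265 → 20 bp
Sorted largest to smallest: 245, 20 bp.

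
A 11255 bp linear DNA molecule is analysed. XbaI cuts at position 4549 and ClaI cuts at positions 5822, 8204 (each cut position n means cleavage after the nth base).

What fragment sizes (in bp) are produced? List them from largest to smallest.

4549, 3051, 2382, 1273 bp

Combined cut positions (sorted): 4549, 5822, 8204.
Linear molecule, 3 cuts → 4 fragments:
  4549 − 0 = 4549 bp
  5822 − 4549 = 1273 bp
  8204 − 5822 = 2382 bp
  11255 − 8204 = 3051 bp
Sorted largest to smallest: 4549, 3051, 2382, 1273 bp.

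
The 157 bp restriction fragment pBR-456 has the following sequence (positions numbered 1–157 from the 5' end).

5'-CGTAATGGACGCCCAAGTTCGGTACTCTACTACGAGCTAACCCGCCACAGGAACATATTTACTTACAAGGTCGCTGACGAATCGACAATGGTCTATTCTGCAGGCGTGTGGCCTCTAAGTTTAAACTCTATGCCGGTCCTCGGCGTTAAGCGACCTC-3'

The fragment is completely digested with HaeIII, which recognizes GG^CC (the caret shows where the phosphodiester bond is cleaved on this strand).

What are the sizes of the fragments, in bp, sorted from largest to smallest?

The HaeIII site (GGCC) starts at position 110.
HaeIII cuts after base 2 of each site, so after position 111.
Linear molecule, 1 cut → 2 fragments:
  1–111 → 111 bp
  112–157 → 46 bp
Sorted largest to smallest: 111, 46 bp.

111, 46 bp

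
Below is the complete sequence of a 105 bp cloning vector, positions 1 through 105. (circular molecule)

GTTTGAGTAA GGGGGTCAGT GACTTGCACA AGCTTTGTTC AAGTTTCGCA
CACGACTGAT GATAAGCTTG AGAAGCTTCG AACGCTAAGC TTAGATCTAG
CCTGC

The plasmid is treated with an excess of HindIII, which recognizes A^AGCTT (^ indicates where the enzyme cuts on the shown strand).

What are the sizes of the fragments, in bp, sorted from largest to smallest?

HindIII sites (AAGCTT) start at positions 30, 64, 73, 87.
HindIII cuts after the first base of each site, so after positions 30, 64, 73, 87.
Circular molecule, 4 cuts → 4 fragments:
  31–64 → 34 bp
  65–73 → 9 bp
  74–87 → 14 bp
  88–105 then 1–30 → 18 + 30 = 48 bp
Sorted largest to smallest: 48, 34, 14, 9 bp.

48, 34, 14, 9 bp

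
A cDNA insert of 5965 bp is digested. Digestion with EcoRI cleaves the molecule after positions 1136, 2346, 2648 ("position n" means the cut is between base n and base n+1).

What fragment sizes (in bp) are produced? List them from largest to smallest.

3317, 1210, 1136, 302 bp

Linear molecule, 3 cuts → 4 fragments:
  1136 − 0 = 1136 bp
  2346 − 1136 = 1210 bp
  2648 − 2346 = 302 bp
  5965 − 2648 = 3317 bp
Sorted largest to smallest: 3317, 1210, 1136, 302 bp.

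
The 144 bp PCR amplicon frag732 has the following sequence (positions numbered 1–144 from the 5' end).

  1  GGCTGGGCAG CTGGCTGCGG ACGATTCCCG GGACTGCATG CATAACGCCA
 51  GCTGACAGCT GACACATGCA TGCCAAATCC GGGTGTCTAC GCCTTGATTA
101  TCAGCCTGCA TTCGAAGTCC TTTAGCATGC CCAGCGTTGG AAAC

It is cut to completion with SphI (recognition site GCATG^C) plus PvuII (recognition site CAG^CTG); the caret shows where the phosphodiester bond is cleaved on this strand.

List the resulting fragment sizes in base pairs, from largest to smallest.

SphI sites (GCATGC) start at positions 36, 68, 125.
SphI cuts after base 5 of each site (before the last base), so after positions 40, 72, 129.
PvuII sites (CAGCTG) start at positions 8, 49, 56.
PvuII cuts after base 3 of each site, so after positions 10, 51, 58.
Combined cut positions: 10, 40, 51, 58, 72, 129.
Linear molecule, 6 cuts → 7 fragments:
  1–10 → 10 bp
  11–40 → 30 bp
  41–51 → 11 bp
  52–58 → 7 bp
  59–72 → 14 bp
  73–129 → 57 bp
  130–144 → 15 bp
Sorted largest to smallest: 57, 30, 15, 14, 11, 10, 7 bp.

57, 30, 15, 14, 11, 10, 7 bp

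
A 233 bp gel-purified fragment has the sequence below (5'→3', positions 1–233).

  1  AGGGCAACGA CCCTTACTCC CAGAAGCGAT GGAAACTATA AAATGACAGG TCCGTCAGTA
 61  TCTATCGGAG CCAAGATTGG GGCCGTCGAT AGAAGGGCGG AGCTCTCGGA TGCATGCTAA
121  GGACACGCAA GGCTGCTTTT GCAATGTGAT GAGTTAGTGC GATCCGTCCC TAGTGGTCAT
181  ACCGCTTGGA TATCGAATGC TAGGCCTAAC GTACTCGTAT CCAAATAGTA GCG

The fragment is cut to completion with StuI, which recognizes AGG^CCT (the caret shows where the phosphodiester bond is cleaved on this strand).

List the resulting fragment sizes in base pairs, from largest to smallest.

204, 29 bp

The StuI site (AGGCCT) starts at position 202.
StuI cuts after base 3 of each site, so after position 204.
Linear molecule, 1 cut → 2 fragments:
  1–204 → 204 bp
  205–233 → 29 bp
Sorted largest to smallest: 204, 29 bp.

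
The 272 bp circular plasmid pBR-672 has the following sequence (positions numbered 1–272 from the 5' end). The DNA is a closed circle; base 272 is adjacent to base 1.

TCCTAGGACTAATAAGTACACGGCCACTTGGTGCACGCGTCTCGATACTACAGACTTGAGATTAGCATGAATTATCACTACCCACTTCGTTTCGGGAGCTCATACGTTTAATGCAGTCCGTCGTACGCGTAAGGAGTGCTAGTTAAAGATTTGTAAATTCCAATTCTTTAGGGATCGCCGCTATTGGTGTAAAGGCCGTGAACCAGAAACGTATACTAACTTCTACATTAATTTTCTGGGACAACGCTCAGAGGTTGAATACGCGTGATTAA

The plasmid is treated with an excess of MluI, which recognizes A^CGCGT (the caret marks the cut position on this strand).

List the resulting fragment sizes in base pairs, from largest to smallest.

136, 90, 46 bp

MluI sites (ACGCGT) start at positions 35, 125, 261.
MluI cuts after the first base of each site, so after positions 35, 125, 261.
Circular molecule, 3 cuts → 3 fragments:
  36–125 → 90 bp
  126–261 → 136 bp
  262–272 then 1–35 → 11 + 35 = 46 bp
Sorted largest to smallest: 136, 90, 46 bp.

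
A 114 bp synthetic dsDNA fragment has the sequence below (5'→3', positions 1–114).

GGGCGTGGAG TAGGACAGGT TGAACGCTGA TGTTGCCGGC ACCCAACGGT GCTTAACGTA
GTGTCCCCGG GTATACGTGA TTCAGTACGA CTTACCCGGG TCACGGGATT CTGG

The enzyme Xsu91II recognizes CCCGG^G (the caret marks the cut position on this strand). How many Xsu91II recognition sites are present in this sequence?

2

CCCGGG occurs starting at positions 66, 95.
Xsu91II cuts at 2 sites.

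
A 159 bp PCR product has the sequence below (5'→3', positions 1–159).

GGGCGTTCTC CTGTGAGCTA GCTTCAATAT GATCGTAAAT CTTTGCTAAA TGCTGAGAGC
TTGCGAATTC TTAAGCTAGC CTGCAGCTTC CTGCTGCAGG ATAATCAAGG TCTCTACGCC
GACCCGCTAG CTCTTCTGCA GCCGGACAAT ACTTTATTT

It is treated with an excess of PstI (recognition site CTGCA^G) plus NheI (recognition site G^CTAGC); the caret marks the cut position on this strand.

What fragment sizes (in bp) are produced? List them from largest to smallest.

58, 28, 19, 17, 14, 13, 10 bp

PstI sites (CTGCAG) start at positions 81, 94, 136.
PstI cuts after base 5 of each site (before the last base), so after positions 85, 98, 140.
NheI sites (GCTAGC) start at positions 17, 75, 126.
NheI cuts after the first base of each site, so after positions 17, 75, 126.
Combined cut positions: 17, 75, 85, 98, 126, 140.
Linear molecule, 6 cuts → 7 fragments:
  1–17 → 17 bp
  18–75 → 58 bp
  76–85 → 10 bp
  86–98 → 13 bp
  99–126 → 28 bp
  127–140 → 14 bp
  141–159 → 19 bp
Sorted largest to smallest: 58, 28, 19, 17, 14, 13, 10 bp.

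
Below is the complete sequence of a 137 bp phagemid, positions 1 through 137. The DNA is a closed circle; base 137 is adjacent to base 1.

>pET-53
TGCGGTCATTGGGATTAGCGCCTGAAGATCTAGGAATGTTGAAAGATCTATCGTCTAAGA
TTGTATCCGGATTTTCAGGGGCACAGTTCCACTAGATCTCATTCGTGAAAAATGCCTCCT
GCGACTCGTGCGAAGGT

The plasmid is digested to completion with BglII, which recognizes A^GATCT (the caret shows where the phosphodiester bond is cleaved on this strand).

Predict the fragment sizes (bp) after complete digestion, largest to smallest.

69, 50, 18 bp

BglII sites (AGATCT) start at positions 26, 44, 94.
BglII cuts after the first base of each site, so after positions 26, 44, 94.
Circular molecule, 3 cuts → 3 fragments:
  27–44 → 18 bp
  45–94 → 50 bp
  95–137 then 1–26 → 43 + 26 = 69 bp
Sorted largest to smallest: 69, 50, 18 bp.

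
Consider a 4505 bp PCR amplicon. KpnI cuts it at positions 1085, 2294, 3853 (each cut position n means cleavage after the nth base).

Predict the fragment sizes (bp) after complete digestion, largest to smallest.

Linear molecule, 3 cuts → 4 fragments:
  1085 − 0 = 1085 bp
  2294 − 1085 = 1209 bp
  3853 − 2294 = 1559 bp
  4505 − 3853 = 652 bp
Sorted largest to smallest: 1559, 1209, 1085, 652 bp.

1559, 1209, 1085, 652 bp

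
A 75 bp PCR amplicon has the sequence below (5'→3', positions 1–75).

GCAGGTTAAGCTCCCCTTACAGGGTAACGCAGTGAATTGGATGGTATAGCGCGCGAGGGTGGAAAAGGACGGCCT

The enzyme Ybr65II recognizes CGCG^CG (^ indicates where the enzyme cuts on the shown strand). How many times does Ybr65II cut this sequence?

CGCGCG occurs starting at position 50.
Ybr65II cuts at 1 site.

1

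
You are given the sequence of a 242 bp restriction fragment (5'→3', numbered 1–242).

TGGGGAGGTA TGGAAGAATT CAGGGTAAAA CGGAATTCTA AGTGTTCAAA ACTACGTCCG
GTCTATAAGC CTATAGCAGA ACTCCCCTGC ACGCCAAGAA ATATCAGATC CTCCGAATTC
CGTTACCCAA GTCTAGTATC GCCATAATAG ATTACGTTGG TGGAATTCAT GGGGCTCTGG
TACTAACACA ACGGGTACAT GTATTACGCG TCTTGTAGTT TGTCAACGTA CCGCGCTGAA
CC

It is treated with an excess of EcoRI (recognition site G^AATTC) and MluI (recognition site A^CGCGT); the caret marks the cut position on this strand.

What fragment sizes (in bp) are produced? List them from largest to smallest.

82, 48, 43, 36, 17, 16 bp

EcoRI sites (GAATTC) start at positions 16, 33, 115, 163.
EcoRI cuts after the first base of each site, so after positions 16, 33, 115, 163.
The MluI site (ACGCGT) starts at position 206.
MluI cuts after the first base of each site, so after position 206.
Combined cut positions: 16, 33, 115, 163, 206.
Linear molecule, 5 cuts → 6 fragments:
  1–16 → 16 bp
  17–33 → 17 bp
  34–115 → 82 bp
  116–163 → 48 bp
  164–206 → 43 bp
  207–242 → 36 bp
Sorted largest to smallest: 82, 48, 43, 36, 17, 16 bp.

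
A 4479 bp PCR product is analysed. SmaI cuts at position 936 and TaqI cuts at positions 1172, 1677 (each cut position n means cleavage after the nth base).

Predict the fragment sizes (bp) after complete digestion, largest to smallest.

2802, 936, 505, 236 bp

Combined cut positions (sorted): 936, 1172, 1677.
Linear molecule, 3 cuts → 4 fragments:
  936 − 0 = 936 bp
  1172 − 936 = 236 bp
  1677 − 1172 = 505 bp
  4479 − 1677 = 2802 bp
Sorted largest to smallest: 2802, 936, 505, 236 bp.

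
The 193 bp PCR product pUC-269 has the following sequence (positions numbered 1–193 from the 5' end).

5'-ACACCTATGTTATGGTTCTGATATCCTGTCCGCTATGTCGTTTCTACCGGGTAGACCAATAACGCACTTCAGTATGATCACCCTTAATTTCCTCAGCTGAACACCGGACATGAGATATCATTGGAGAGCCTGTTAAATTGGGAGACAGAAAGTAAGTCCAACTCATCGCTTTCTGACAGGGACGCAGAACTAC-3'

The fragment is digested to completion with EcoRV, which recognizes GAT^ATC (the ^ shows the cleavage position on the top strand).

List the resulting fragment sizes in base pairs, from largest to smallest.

94, 77, 22 bp

EcoRV sites (GATATC) start at positions 20, 114.
EcoRV cuts after base 3 of each site, so after positions 22, 116.
Linear molecule, 2 cuts → 3 fragments:
  1–22 → 22 bp
  23–116 → 94 bp
  117–193 → 77 bp
Sorted largest to smallest: 94, 77, 22 bp.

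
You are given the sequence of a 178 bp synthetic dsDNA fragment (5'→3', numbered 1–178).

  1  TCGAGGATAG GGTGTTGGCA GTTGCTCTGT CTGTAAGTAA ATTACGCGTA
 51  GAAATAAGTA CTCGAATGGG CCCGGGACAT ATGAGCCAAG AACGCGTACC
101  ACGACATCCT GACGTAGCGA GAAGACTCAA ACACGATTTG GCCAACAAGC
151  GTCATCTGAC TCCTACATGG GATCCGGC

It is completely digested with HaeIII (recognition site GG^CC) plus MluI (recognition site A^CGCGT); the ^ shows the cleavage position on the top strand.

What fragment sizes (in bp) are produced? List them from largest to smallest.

49, 44, 37, 26, 22 bp

HaeIII sites (GGCC) start at positions 69, 140.
HaeIII cuts after base 2 of each site, so after positions 70, 141.
MluI sites (ACGCGT) start at positions 44, 92.
MluI cuts after the first base of each site, so after positions 44, 92.
Combined cut positions: 44, 70, 92, 141.
Linear molecule, 4 cuts → 5 fragments:
  1–44 → 44 bp
  45–70 → 26 bp
  71–92 → 22 bp
  93–141 → 49 bp
  142–178 → 37 bp
Sorted largest to smallest: 49, 44, 37, 26, 22 bp.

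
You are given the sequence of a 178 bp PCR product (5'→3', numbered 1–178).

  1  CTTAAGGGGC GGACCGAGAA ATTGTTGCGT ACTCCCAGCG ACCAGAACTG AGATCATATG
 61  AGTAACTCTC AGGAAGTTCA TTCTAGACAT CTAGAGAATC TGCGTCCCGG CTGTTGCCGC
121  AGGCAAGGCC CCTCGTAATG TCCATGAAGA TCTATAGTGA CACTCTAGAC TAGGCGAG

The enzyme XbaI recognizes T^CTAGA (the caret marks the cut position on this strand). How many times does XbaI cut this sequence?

TCTAGA occurs starting at positions 82, 90, 164.
XbaI cuts at 3 sites.

3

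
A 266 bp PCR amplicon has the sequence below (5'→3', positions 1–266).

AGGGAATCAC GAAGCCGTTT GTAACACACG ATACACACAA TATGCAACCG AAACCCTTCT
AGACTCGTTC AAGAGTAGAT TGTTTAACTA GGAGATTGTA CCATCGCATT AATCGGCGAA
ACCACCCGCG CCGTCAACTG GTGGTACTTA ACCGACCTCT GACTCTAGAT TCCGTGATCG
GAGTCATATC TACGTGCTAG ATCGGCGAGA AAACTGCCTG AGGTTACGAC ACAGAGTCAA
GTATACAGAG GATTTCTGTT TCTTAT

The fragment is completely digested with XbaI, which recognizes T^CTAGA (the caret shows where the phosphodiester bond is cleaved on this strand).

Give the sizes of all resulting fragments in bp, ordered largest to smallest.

XbaI sites (TCTAGA) start at positions 58, 164.
XbaI cuts after the first base of each site, so after positions 58, 164.
Linear molecule, 2 cuts → 3 fragments:
  1–58 → 58 bp
  59–164 → 106 bp
  165–266 → 102 bp
Sorted largest to smallest: 106, 102, 58 bp.

106, 102, 58 bp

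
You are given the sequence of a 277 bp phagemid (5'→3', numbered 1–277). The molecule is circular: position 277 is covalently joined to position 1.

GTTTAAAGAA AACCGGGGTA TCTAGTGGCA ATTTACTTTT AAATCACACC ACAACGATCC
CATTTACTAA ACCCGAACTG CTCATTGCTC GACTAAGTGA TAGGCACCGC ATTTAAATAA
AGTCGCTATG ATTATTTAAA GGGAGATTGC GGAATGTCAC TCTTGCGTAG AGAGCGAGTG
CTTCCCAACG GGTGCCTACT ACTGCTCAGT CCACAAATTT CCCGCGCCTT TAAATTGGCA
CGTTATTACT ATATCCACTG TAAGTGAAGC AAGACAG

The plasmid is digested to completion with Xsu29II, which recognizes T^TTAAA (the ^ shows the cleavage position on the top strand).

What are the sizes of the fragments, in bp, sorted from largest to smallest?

Xsu29II sites (TTTAAA) start at positions 2, 38, 112, 135, 229.
Xsu29II cuts after the first base of each site, so after positions 2, 38, 112, 135, 229.
Circular molecule, 5 cuts → 5 fragments:
  3–38 → 36 bp
  39–112 → 74 bp
  113–135 → 23 bp
  136–229 → 94 bp
  230–277 then 1–2 → 48 + 2 = 50 bp
Sorted largest to smallest: 94, 74, 50, 36, 23 bp.

94, 74, 50, 36, 23 bp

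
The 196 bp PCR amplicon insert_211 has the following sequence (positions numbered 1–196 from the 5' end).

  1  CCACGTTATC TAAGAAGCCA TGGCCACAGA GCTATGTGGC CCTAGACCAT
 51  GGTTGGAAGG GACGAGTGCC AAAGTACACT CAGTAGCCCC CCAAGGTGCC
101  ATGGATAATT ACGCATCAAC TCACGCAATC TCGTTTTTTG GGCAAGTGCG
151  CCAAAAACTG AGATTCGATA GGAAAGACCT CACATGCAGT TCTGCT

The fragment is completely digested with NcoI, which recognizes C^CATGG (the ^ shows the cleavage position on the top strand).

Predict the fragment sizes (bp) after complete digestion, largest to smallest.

97, 52, 29, 18 bp

NcoI sites (CCATGG) start at positions 18, 47, 99.
NcoI cuts after the first base of each site, so after positions 18, 47, 99.
Linear molecule, 3 cuts → 4 fragments:
  1–18 → 18 bp
  19–47 → 29 bp
  48–99 → 52 bp
  100–196 → 97 bp
Sorted largest to smallest: 97, 52, 29, 18 bp.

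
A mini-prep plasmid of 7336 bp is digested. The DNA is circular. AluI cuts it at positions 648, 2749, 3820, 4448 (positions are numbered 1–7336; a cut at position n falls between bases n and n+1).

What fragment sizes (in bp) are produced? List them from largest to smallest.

Circular molecule, 4 cuts → 4 fragments:
  2749 − 648 = 2101 bp
  3820 − 2749 = 1071 bp
  4448 − 3820 = 628 bp
  wrap: 7336 − 4448 + 648 = 3536 bp
Sorted largest to smallest: 3536, 2101, 1071, 628 bp.

3536, 2101, 1071, 628 bp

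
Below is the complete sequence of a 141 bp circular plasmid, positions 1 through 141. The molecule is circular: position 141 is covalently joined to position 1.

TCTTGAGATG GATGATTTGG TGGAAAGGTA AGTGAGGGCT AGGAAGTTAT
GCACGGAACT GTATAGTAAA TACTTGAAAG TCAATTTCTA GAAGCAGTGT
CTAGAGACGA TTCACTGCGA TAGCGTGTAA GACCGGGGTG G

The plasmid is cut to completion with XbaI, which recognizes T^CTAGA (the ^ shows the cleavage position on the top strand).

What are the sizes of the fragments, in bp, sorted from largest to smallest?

128, 13 bp

XbaI sites (TCTAGA) start at positions 87, 100.
XbaI cuts after the first base of each site, so after positions 87, 100.
Circular molecule, 2 cuts → 2 fragments:
  88–100 → 13 bp
  101–141 then 1–87 → 41 + 87 = 128 bp
Sorted largest to smallest: 128, 13 bp.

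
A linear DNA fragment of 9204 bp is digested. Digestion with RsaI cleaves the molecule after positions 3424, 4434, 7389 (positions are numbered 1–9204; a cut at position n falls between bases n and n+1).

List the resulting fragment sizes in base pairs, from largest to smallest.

3424, 2955, 1815, 1010 bp

Linear molecule, 3 cuts → 4 fragments:
  3424 − 0 = 3424 bp
  4434 − 3424 = 1010 bp
  7389 − 4434 = 2955 bp
  9204 − 7389 = 1815 bp
Sorted largest to smallest: 3424, 2955, 1815, 1010 bp.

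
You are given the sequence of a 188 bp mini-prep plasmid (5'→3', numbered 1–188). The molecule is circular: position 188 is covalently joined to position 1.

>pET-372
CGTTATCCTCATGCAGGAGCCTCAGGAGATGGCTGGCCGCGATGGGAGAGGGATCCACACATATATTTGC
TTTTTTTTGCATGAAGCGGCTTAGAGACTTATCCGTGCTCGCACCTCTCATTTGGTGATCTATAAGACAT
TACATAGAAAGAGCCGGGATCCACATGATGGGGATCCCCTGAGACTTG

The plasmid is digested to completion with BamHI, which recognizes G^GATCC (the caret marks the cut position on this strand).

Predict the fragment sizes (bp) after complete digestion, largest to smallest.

BamHI sites (GGATCC) start at positions 51, 157, 172.
BamHI cuts after the first base of each site, so after positions 51, 157, 172.
Circular molecule, 3 cuts → 3 fragments:
  52–157 → 106 bp
  158–172 → 15 bp
  173–188 then 1–51 → 16 + 51 = 67 bp
Sorted largest to smallest: 106, 67, 15 bp.

106, 67, 15 bp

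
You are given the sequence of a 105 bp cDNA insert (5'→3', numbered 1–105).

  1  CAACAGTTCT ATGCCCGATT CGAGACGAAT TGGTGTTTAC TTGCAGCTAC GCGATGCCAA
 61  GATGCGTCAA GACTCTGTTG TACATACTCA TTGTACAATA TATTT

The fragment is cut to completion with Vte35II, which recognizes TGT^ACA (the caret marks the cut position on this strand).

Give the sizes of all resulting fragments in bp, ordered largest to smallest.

Vte35II sites (TGTACA) start at positions 79, 92.
Vte35II cuts after base 3 of each site, so after positions 81, 94.
Linear molecule, 2 cuts → 3 fragments:
  1–81 → 81 bp
  82–94 → 13 bp
  95–105 → 11 bp
Sorted largest to smallest: 81, 13, 11 bp.

81, 13, 11 bp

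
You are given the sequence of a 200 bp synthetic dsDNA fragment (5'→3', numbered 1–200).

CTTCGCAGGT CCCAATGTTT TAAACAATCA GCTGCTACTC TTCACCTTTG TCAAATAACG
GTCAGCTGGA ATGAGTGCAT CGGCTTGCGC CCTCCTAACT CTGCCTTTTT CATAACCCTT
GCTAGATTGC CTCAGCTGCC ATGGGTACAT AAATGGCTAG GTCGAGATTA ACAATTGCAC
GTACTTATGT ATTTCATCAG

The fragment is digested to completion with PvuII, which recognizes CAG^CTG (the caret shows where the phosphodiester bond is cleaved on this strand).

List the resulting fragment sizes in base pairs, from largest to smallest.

PvuII sites (CAGCTG) start at positions 29, 63, 133.
PvuII cuts after base 3 of each site, so after positions 31, 65, 135.
Linear molecule, 3 cuts → 4 fragments:
  1–31 → 31 bp
  32–65 → 34 bp
  66–135 → 70 bp
  136–200 → 65 bp
Sorted largest to smallest: 70, 65, 34, 31 bp.

70, 65, 34, 31 bp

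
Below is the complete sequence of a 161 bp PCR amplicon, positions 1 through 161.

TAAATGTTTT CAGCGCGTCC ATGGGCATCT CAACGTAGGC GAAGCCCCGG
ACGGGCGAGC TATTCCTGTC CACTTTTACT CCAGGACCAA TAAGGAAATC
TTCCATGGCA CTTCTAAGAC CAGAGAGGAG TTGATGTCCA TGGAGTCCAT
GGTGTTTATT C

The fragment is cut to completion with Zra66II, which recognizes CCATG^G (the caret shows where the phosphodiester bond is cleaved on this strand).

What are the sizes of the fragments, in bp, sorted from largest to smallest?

Zra66II sites (CCATGG) start at positions 19, 103, 138, 147.
Zra66II cuts after base 5 of each site (before the last base), so after positions 23, 107, 142, 151.
Linear molecule, 4 cuts → 5 fragments:
  1–23 → 23 bp
  24–107 → 84 bp
  108–142 → 35 bp
  143–151 → 9 bp
  152–161 → 10 bp
Sorted largest to smallest: 84, 35, 23, 10, 9 bp.

84, 35, 23, 10, 9 bp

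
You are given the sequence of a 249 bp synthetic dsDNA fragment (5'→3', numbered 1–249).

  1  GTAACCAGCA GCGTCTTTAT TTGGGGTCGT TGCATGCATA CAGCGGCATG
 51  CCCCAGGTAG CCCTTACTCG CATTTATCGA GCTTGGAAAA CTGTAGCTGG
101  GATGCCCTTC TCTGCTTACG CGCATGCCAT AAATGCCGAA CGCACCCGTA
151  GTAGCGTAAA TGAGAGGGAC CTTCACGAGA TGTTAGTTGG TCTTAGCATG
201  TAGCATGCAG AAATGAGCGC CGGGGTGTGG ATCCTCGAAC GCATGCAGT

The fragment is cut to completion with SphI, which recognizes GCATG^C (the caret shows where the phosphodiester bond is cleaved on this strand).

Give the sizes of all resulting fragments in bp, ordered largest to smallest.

SphI sites (GCATGC) start at positions 32, 46, 122, 203, 241.
SphI cuts after base 5 of each site (before the last base), so after positions 36, 50, 126, 207, 245.
Linear molecule, 5 cuts → 6 fragments:
  1–36 → 36 bp
  37–50 → 14 bp
  51–126 → 76 bp
  127–207 → 81 bp
  208–245 → 38 bp
  246–249 → 4 bp
Sorted largest to smallest: 81, 76, 38, 36, 14, 4 bp.

81, 76, 38, 36, 14, 4 bp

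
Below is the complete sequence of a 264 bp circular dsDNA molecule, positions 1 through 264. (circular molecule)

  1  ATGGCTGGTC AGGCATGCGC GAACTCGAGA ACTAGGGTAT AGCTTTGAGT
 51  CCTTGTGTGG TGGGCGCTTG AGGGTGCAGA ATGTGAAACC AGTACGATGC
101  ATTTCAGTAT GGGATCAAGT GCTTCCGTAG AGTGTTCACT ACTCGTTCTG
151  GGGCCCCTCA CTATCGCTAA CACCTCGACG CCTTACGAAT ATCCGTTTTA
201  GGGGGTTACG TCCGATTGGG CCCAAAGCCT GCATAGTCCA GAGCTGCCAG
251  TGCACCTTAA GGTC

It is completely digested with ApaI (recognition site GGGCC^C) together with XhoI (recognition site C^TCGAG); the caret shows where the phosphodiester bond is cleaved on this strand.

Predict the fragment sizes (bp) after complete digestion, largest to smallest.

ApaI sites (GGGCCC) start at positions 151, 218.
ApaI cuts after base 5 of each site (before the last base), so after positions 155, 222.
The XhoI site (CTCGAG) starts at position 24.
XhoI cuts after the first base of each site, so after position 24.
Combined cut positions: 24, 155, 222.
Circular molecule, 3 cuts → 3 fragments:
  25–155 → 131 bp
  156–222 → 67 bp
  223–264 then 1–24 → 42 + 24 = 66 bp
Sorted largest to smallest: 131, 67, 66 bp.

131, 67, 66 bp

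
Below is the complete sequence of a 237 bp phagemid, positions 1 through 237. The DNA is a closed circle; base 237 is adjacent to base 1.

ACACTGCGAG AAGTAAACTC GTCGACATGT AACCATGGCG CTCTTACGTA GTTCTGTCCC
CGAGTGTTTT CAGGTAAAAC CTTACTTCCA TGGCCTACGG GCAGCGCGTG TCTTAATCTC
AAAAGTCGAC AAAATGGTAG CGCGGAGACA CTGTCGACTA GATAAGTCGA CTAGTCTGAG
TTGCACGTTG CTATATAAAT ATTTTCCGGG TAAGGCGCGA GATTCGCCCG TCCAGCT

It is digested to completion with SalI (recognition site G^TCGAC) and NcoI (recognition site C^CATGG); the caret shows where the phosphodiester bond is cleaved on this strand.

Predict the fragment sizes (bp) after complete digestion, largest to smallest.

SalI sites (GTCGAC) start at positions 21, 125, 153, 166.
SalI cuts after the first base of each site, so after positions 21, 125, 153, 166.
NcoI sites (CCATGG) start at positions 33, 88.
NcoI cuts after the first base of each site, so after positions 33, 88.
Combined cut positions: 21, 33, 88, 125, 153, 166.
Circular molecule, 6 cuts → 6 fragments:
  22–33 → 12 bp
  34–88 → 55 bp
  89–125 → 37 bp
  126–153 → 28 bp
  154–166 → 13 bp
  167–237 then 1–21 → 71 + 21 = 92 bp
Sorted largest to smallest: 92, 55, 37, 28, 13, 12 bp.

92, 55, 37, 28, 13, 12 bp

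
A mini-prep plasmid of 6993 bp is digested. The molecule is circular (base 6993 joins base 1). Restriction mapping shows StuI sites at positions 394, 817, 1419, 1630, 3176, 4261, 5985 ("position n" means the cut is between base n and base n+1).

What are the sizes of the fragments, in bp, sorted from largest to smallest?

Circular molecule, 7 cuts → 7 fragments:
  817 − 394 = 423 bp
  1419 − 817 = 602 bp
  1630 − 1419 = 211 bp
  3176 − 1630 = 1546 bp
  4261 − 3176 = 1085 bp
  5985 − 4261 = 1724 bp
  wrap: 6993 − 5985 + 394 = 1402 bp
Sorted largest to smallest: 1724, 1546, 1402, 1085, 602, 423, 211 bp.

1724, 1546, 1402, 1085, 602, 423, 211 bp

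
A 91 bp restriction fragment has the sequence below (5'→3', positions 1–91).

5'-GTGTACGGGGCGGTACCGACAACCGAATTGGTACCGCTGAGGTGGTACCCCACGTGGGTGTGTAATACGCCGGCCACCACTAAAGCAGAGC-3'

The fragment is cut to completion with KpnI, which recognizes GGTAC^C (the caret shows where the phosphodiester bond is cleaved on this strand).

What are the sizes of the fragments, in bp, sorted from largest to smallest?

43, 18, 16, 14 bp

KpnI sites (GGTACC) start at positions 12, 30, 44.
KpnI cuts after base 5 of each site (before the last base), so after positions 16, 34, 48.
Linear molecule, 3 cuts → 4 fragments:
  1–16 → 16 bp
  17–34 → 18 bp
  35–48 → 14 bp
  49–91 → 43 bp
Sorted largest to smallest: 43, 18, 16, 14 bp.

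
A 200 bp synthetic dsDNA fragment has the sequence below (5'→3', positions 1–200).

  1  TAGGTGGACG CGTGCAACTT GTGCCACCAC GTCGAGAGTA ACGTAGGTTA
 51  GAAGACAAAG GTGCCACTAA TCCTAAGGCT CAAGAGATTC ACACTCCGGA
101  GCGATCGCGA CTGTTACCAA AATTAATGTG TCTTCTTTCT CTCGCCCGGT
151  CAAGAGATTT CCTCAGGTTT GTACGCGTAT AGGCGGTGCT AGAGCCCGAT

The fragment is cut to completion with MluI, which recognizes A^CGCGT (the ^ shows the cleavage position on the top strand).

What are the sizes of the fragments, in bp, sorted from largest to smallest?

MluI sites (ACGCGT) start at positions 8, 173.
MluI cuts after the first base of each site, so after positions 8, 173.
Linear molecule, 2 cuts → 3 fragments:
  1–8 → 8 bp
  9–173 → 165 bp
  174–200 → 27 bp
Sorted largest to smallest: 165, 27, 8 bp.

165, 27, 8 bp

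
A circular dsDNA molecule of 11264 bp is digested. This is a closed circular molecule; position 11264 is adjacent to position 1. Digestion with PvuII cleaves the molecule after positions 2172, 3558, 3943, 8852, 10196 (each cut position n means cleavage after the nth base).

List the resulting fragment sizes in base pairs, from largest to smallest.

Circular molecule, 5 cuts → 5 fragments:
  3558 − 2172 = 1386 bp
  3943 − 3558 = 385 bp
  8852 − 3943 = 4909 bp
  10196 − 8852 = 1344 bp
  wrap: 11264 − 10196 + 2172 = 3240 bp
Sorted largest to smallest: 4909, 3240, 1386, 1344, 385 bp.

4909, 3240, 1386, 1344, 385 bp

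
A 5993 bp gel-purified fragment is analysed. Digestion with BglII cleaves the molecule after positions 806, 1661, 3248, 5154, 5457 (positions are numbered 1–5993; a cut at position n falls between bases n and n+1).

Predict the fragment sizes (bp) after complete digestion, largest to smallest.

1906, 1587, 855, 806, 536, 303 bp

Linear molecule, 5 cuts → 6 fragments:
  806 − 0 = 806 bp
  1661 − 806 = 855 bp
  3248 − 1661 = 1587 bp
  5154 − 3248 = 1906 bp
  5457 − 5154 = 303 bp
  5993 − 5457 = 536 bp
Sorted largest to smallest: 1906, 1587, 855, 806, 536, 303 bp.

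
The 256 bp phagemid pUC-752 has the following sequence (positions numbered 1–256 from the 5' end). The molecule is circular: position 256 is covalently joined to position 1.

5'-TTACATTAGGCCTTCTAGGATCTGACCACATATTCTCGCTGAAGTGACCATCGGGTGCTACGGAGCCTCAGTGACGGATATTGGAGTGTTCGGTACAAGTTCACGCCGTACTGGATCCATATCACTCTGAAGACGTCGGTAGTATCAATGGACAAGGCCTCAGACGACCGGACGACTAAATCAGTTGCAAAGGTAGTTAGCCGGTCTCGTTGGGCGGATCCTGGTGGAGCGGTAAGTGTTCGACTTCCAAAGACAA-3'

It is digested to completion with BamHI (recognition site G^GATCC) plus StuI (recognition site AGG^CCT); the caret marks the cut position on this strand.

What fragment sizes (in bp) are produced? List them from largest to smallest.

103, 59, 50, 44 bp

BamHI sites (GGATCC) start at positions 113, 216.
BamHI cuts after the first base of each site, so after positions 113, 216.
StuI sites (AGGCCT) start at positions 8, 155.
StuI cuts after base 3 of each site, so after positions 10, 157.
Combined cut positions: 10, 113, 157, 216.
Circular molecule, 4 cuts → 4 fragments:
  11–113 → 103 bp
  114–157 → 44 bp
  158–216 → 59 bp
  217–256 then 1–10 → 40 + 10 = 50 bp
Sorted largest to smallest: 103, 59, 50, 44 bp.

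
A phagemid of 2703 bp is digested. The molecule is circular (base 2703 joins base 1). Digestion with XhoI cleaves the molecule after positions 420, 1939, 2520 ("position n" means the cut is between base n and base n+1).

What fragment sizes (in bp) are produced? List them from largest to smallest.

Circular molecule, 3 cuts → 3 fragments:
  1939 − 420 = 1519 bp
  2520 − 1939 = 581 bp
  wrap: 2703 − 2520 + 420 = 603 bp
Sorted largest to smallest: 1519, 603, 581 bp.

1519, 603, 581 bp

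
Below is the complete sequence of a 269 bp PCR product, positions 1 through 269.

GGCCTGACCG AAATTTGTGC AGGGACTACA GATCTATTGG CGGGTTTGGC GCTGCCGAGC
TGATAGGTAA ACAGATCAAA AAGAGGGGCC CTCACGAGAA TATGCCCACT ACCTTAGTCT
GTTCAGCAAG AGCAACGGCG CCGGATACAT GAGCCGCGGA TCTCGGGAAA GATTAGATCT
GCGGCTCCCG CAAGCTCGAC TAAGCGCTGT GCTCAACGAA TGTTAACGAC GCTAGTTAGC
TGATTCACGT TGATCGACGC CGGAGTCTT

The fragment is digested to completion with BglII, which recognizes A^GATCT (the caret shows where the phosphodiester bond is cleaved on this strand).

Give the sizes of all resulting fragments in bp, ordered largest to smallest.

145, 94, 30 bp

BglII sites (AGATCT) start at positions 30, 175.
BglII cuts after the first base of each site, so after positions 30, 175.
Linear molecule, 2 cuts → 3 fragments:
  1–30 → 30 bp
  31–175 → 145 bp
  176–269 → 94 bp
Sorted largest to smallest: 145, 94, 30 bp.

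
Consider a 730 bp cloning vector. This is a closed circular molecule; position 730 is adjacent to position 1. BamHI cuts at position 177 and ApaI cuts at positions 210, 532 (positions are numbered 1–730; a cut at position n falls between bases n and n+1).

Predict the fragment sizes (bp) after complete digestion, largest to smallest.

375, 322, 33 bp

Combined cut positions (sorted): 177, 210, 532.
Circular molecule, 3 cuts → 3 fragments:
  210 − 177 = 33 bp
  532 − 210 = 322 bp
  wrap: 730 − 532 + 177 = 375 bp
Sorted largest to smallest: 375, 322, 33 bp.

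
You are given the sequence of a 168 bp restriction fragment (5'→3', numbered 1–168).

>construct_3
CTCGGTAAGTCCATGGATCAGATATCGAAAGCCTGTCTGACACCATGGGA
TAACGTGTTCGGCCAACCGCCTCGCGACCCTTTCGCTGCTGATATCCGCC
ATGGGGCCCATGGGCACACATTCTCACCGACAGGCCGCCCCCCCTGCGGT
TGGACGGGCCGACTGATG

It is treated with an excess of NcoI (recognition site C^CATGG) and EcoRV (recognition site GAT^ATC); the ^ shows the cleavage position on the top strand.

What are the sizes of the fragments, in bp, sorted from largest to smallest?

NcoI sites (CCATGG) start at positions 11, 43, 99, 108.
NcoI cuts after the first base of each site, so after positions 11, 43, 99, 108.
EcoRV sites (GATATC) start at positions 21, 91.
EcoRV cuts after base 3 of each site, so after positions 23, 93.
Combined cut positions: 11, 23, 43, 93, 99, 108.
Linear molecule, 6 cuts → 7 fragments:
  1–11 → 11 bp
  12–23 → 12 bp
  24–43 → 20 bp
  44–93 → 50 bp
  94–99 → 6 bp
  100–108 → 9 bp
  109–168 → 60 bp
Sorted largest to smallest: 60, 50, 20, 12, 11, 9, 6 bp.

60, 50, 20, 12, 11, 9, 6 bp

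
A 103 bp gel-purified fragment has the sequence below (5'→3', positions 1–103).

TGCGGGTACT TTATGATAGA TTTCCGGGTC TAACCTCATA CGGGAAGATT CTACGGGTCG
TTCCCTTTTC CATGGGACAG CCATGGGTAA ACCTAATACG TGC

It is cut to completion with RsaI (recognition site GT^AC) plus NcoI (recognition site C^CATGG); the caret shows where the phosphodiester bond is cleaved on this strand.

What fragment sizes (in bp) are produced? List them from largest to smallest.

The RsaI site (GTAC) starts at position 6.
RsaI cuts after base 2 of each site, so after position 7.
NcoI sites (CCATGG) start at positions 70, 81.
NcoI cuts after the first base of each site, so after positions 70, 81.
Combined cut positions: 7, 70, 81.
Linear molecule, 3 cuts → 4 fragments:
  1–7 → 7 bp
  8–70 → 63 bp
  71–81 → 11 bp
  82–103 → 22 bp
Sorted largest to smallest: 63, 22, 11, 7 bp.

63, 22, 11, 7 bp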